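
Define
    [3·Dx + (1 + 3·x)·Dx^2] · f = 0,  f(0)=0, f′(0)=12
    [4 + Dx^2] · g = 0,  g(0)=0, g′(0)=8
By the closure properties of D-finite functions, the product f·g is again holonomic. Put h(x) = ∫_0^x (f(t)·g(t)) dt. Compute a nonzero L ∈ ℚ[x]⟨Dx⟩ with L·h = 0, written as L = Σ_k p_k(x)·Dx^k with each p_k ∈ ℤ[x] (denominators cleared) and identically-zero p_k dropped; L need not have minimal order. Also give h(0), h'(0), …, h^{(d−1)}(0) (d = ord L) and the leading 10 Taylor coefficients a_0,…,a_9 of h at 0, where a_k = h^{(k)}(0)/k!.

f: a_k = 0, 12, -18, 36, -81, 972/5, -486, 8748/7, -6561/2, 8748, …
g: a_k = 0, 8, 0, -16/3, 0, 16/15, 0, -32/315, 0, 16/2835, …
L₀ := L_f ⊗_s L_g (sym. prod.), ord ≤ 4.
h=∫₀ˣh₀: take L = L₀·Dx.
L = (-1112 - 1248·x + 7344·x^2 + 27648·x^3 + 20736·x^4)·Dx + (-48 + 2160·x + 10368·x^2 + 10368·x^3)·Dx^2 + (-250 + 240·x + 4968·x^2 + 13824·x^3 + 10368·x^4)·Dx^3 + (-12 + 540·x + 2592·x^2 + 2592·x^3)·Dx^4 + (7 + 138·x + 783·x^2 + 1728·x^3 + 1296·x^4)·Dx^5  (order 5).
h: a_k = 0, 0, 0, 32, -36, 224/5, -92, 1376/7, -2172/5, 188960/189, …
ICs: h(0) = 0, h′(0) = 0, h′′(0) = 0, h′′′(0) = 192, h′′′′(0) = -864.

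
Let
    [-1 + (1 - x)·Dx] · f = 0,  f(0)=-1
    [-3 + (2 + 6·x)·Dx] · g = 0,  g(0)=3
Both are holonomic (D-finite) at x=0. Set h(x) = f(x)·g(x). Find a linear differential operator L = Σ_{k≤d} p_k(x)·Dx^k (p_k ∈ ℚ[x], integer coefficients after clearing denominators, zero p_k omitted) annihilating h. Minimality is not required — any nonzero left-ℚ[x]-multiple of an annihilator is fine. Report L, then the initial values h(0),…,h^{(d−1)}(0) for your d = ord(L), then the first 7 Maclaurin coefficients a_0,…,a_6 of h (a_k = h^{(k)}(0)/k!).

f: a_k = -1, -1, -1, -1, -1, -1, -1, …
g: a_k = 3, 9/2, -27/8, 81/16, -1215/128, 5103/256, -45927/1024, …
Product ⇒ symmetric product L₀, ord ≤ 1.
L = (5 + 3·x) + (-2 - 4·x + 6·x^2)·Dx  (order 1).
h: a_k = -3, -15/2, -33/8, -147/16, 39/128, -5025/256, 25827/1024, …
ICs: h(0) = -3.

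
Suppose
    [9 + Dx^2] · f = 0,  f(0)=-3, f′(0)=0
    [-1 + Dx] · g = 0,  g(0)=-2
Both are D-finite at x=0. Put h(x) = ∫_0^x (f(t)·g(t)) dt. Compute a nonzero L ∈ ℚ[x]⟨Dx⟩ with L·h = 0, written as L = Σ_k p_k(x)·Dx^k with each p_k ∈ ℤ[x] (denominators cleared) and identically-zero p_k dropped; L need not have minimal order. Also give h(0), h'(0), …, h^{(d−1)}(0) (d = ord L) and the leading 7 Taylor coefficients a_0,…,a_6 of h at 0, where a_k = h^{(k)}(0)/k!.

f: a_k = -3, 0, 27/2, 0, -81/8, 0, 243/80, …
g: a_k = -2, -2, -1, -1/3, -1/12, -1/60, -1/360, …
h₀=f·g: eliminate ⇒ L₀, order ≤ 2·1.
h=∫₀ˣh₀: take L = L₀·Dx.
L = 10·Dx - 2·Dx^2 + Dx^3  (order 3).
h: a_k = 0, 6, 3, -8, -13/2, 7/5, 79/30, …
ICs: h(0) = 0, h′(0) = 6, h′′(0) = 6.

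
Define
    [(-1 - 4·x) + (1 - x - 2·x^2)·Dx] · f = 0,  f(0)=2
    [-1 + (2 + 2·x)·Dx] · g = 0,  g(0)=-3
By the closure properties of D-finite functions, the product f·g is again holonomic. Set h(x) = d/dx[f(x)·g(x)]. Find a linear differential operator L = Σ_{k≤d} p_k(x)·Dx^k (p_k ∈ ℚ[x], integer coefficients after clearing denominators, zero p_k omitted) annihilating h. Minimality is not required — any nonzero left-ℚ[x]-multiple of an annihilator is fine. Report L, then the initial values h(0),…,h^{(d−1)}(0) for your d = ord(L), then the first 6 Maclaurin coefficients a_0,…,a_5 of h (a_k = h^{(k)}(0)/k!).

L = (9 + 20·x + 20·x^2) + (-2 - 2·x + 8·x^2 + 8·x^3)·Dx  (order 1).
h: a_k = -9, -81/2, -927/8, -5049/16, -100035/128, -482247/256, …
ICs: h(0) = -9.

f: a_k = 2, 2, 6, 10, 22, 42, …
g: a_k = -3, -3/2, 3/8, -3/16, 15/128, -21/256, …
L₀ := L_f ⊗_s L_g (sym. prod.), ord ≤ 1.
h₀' ⇒ L via d/dx closure of L₀.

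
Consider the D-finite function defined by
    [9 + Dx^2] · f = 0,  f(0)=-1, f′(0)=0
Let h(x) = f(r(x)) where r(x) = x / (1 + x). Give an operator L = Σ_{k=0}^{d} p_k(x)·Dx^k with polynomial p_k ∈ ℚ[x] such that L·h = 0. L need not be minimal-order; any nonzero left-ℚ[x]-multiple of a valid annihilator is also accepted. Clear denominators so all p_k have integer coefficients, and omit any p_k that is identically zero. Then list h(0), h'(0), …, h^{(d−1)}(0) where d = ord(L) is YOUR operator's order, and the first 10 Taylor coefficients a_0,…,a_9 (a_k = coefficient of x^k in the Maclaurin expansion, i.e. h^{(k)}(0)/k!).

L = 9 + (2 + 6·x + 6·x^2 + 2·x^3)·Dx + (1 + 4·x + 6·x^2 + 4·x^3 + x^4)·Dx^2  (order 2).
h: a_k = -1, 0, 9/2, -9, 81/8, -9/2, -819/80, 1377/40, -293553/4480, 54657/560, …
ICs: h(0) = -1, h′(0) = 0.

f: a_k = -1, 0, 9/2, 0, -27/8, 0, 81/80, 0, -729/4480, 0, …
L₀ from L_f via x↦r, Dx↦r'^{-1}Dx.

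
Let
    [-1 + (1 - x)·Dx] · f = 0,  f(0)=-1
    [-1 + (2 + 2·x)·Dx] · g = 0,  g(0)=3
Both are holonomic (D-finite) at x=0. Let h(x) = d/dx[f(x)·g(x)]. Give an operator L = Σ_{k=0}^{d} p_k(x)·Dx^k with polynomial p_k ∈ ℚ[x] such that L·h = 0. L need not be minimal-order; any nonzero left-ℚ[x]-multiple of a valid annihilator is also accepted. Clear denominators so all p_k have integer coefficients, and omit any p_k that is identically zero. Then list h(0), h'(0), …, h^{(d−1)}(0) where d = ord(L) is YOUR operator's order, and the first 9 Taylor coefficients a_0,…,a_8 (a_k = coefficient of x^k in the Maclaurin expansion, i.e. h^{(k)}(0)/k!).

L = (11 + 18·x + 3·x^2) + (-6 - 2·x + 6·x^2 + 2·x^3)·Dx  (order 1).
h: a_k = -9/2, -33/4, -207/16, -537/32, -5475/256, -12951/512, -61131/2048, -138441/4096, -2511243/65536, …
ICs: h(0) = -9/2.

f: a_k = -1, -1, -1, -1, -1, -1, -1, -1, -1, …
g: a_k = 3, 3/2, -3/8, 3/16, -15/128, 21/256, -63/1024, 99/2048, -1287/32768, …
Sym-product of L_f,L_g gives L₀ (≤ ord 1).
Differentiate: ansatz ord ≤ ord L₀ ⇒ L.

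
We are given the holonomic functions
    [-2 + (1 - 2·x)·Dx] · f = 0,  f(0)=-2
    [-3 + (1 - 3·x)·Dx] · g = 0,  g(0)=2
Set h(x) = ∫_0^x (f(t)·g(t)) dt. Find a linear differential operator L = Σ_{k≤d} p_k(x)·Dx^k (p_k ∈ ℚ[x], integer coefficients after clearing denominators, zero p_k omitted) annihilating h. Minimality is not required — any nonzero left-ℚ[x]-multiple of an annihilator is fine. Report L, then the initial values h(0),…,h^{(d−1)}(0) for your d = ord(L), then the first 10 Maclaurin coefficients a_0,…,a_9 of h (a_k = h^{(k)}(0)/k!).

f: a_k = -2, -4, -8, -16, -32, -64, -128, -256, -512, -1024, …
g: a_k = 2, 6, 18, 54, 162, 486, 1458, 4374, 13122, 39366, …
f·g: L₀ = L_f ⊗_s L_g, ord ≤ 1·1.
Integrate: L := L₀·Dx.
L = (-5 + 12·x)·Dx + (1 - 5·x + 6·x^2)·Dx^2  (order 2).
h: a_k = 0, -4, -10, -76/3, -65, -844/5, -1330/3, -8236/7, -6305/2, -76684/9, …
ICs: h(0) = 0, h′(0) = -4.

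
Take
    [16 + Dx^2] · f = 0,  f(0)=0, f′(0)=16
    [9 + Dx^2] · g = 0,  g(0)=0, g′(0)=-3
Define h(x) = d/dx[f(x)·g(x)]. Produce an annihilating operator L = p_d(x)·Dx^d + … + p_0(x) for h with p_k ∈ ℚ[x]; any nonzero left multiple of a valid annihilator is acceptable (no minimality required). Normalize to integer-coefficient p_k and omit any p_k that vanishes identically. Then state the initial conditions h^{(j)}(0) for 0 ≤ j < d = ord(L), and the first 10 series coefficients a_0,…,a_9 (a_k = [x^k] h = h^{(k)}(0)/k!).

L = 49 + 50·Dx^2 + Dx^4  (order 4).
h: a_k = 0, -96, 0, 800, 0, -9804/5, 0, 48040/21, 0, -5884901/3780, …
ICs: h(0) = 0, h′(0) = -96, h′′(0) = 0, h′′′(0) = 4800.

f: a_k = 0, 16, 0, -128/3, 0, 512/15, 0, -4096/315, 0, 8192/2835, …
g: a_k = 0, -3, 0, 9/2, 0, -81/40, 0, 243/560, 0, -243/4480, …
L₀ := L_f ⊗_s L_g (sym. prod.), ord ≤ 4.
Derive L from L₀ (diff closure).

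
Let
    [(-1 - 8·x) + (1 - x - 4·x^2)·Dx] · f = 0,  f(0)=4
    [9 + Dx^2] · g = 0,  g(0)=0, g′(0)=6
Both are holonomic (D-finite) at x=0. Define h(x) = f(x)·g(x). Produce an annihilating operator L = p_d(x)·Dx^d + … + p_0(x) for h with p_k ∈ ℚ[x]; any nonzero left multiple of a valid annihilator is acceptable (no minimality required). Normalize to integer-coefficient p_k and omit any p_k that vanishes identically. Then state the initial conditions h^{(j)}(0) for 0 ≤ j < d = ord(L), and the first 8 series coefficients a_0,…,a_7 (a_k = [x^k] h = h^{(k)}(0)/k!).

f: a_k = 4, 4, 20, 36, 116, 260, 724, 1764, …
g: a_k = 0, 6, 0, -9, 0, 81/20, 0, -243/280, …
Product ⇒ symmetric product L₀, ord ≤ 2.
L = (-1 + 9·x + 36·x^2) + (2 + 16·x)·Dx + (-1 + x + 4·x^2)·Dx^2  (order 2).
h: a_k = 0, 24, 24, 84, 180, 2661/5, 6261/5, 236427/70, …
ICs: h(0) = 0, h′(0) = 24.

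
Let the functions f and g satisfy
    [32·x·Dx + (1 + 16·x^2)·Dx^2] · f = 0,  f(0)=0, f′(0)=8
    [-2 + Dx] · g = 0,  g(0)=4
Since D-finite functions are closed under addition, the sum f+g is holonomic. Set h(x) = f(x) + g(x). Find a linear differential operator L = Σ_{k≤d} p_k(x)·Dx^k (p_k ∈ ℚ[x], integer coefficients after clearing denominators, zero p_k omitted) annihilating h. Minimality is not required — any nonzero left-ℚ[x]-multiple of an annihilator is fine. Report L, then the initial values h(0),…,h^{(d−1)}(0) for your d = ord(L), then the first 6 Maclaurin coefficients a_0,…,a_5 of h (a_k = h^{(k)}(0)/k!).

L = (32 - 64·x - 1536·x^2 - 1024·x^3)·Dx + (-18 + 704·x^2 - 512·x^4)·Dx^2 + (1 + 16·x + 32·x^2 + 256·x^3 + 256·x^4)·Dx^3  (order 3).
h: a_k = 4, 16, 8, -112/3, 8/3, 1232/3, …
ICs: h(0) = 4, h′(0) = 16, h′′(0) = 16.

f: a_k = 0, 8, 0, -128/3, 0, 2048/5, …
g: a_k = 4, 8, 8, 16/3, 8/3, 16/15, …
Weyl lclm of L_f,L_g ⇒ L₀ (ord ≤ 3).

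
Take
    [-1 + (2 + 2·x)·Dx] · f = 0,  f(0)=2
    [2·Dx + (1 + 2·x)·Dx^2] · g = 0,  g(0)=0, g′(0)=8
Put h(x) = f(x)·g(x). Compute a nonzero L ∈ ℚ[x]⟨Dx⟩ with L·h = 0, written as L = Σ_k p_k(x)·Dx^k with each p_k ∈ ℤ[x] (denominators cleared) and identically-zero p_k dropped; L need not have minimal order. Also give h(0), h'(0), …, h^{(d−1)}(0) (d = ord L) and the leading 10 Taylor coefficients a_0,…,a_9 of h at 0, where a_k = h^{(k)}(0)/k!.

f: a_k = 2, 1, -1/4, 1/8, -5/64, 7/128, -21/512, 33/1024, -429/16384, 715/32768, …
g: a_k = 0, 8, -8, 32/3, -16, 128/5, -128/3, 512/7, -128, 2048/9, …
Sym-product of L_f,L_g gives L₀ (≤ ord 2).
L = (-1 + 2·x) + (4 + 4·x)·Dx + (4 + 16·x + 20·x^2 + 8·x^3)·Dx^2  (order 2).
h: a_k = 0, 16, -8, 34/3, -55/3, 3709/120, -4267/80, 209709/2240, -746239/4480, 38670077/129024, …
ICs: h(0) = 0, h′(0) = 16.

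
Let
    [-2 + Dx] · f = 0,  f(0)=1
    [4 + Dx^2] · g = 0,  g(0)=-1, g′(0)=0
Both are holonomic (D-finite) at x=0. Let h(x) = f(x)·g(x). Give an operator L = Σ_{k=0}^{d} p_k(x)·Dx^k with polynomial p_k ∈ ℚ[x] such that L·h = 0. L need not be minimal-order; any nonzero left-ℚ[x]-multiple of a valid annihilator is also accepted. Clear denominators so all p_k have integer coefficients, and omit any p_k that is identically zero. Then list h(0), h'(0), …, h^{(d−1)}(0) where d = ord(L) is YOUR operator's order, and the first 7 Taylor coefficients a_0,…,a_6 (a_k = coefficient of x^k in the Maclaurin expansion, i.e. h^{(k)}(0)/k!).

f: a_k = 1, 2, 2, 4/3, 2/3, 4/15, 4/45, …
g: a_k = -1, 0, 2, 0, -2/3, 0, 4/45, …
Product ⇒ symmetric product L₀, ord ≤ 2.
L = 8 - 4·Dx + Dx^2  (order 2).
h: a_k = -1, -2, 0, 8/3, 8/3, 16/15, 0, …
ICs: h(0) = -1, h′(0) = -2.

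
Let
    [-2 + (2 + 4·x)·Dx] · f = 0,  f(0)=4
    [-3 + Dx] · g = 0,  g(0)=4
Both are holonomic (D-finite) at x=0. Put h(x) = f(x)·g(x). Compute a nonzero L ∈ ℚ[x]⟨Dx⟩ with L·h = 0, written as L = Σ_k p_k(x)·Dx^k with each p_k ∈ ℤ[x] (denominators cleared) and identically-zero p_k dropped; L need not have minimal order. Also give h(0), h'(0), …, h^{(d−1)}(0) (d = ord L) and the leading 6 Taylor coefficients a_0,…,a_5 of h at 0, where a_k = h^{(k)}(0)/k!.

L = (-4 - 6·x) + (1 + 2·x)·Dx  (order 1).
h: a_k = 16, 64, 112, 128, 104, 352/5, …
ICs: h(0) = 16.

f: a_k = 4, 4, -2, 2, -5/2, 7/2, …
g: a_k = 4, 12, 18, 18, 27/2, 81/10, …
f·g: L₀ = L_f ⊗_s L_g, ord ≤ 1·1.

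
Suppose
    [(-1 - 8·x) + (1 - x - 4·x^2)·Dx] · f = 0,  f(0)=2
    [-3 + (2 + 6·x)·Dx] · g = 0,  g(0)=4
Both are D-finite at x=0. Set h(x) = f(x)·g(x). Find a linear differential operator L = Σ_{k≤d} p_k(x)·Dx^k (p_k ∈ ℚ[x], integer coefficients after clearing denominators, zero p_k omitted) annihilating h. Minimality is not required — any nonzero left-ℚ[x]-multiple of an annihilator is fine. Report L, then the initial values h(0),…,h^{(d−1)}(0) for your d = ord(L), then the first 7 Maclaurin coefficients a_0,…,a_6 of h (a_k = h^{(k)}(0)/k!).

f: a_k = 2, 2, 10, 18, 58, 130, 362, …
g: a_k = 4, 6, -9/2, 27/4, -405/32, 1701/64, -15309/256, …
Sym-product of L_f,L_g gives L₀ (≤ ord 1).
L = (5 + 19·x + 36·x^2) + (-2 - 4·x + 14·x^2 + 24·x^3)·Dx  (order 1).
h: a_k = 8, 20, 43, 273/2, 4531/16, 28235/32, 242623/128, …
ICs: h(0) = 8.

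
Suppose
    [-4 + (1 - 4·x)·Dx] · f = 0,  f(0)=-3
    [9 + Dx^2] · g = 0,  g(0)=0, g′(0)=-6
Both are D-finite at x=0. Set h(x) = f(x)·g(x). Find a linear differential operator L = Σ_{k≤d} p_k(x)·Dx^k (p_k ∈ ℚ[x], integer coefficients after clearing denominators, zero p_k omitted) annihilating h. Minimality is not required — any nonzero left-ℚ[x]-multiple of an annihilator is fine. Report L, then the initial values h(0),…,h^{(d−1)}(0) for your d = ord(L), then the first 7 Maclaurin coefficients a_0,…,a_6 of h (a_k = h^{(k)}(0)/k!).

f: a_k = -3, -12, -48, -192, -768, -3072, -12288, …
g: a_k = 0, -6, 0, 9, 0, -81/20, 0, …
Product ⇒ symmetric product L₀, ord ≤ 2.
L = (-9 + 36·x) + 8·Dx + (-1 + 4·x)·Dx^2  (order 2).
h: a_k = 0, 18, 72, 261, 1044, 83763/20, 83763/5, …
ICs: h(0) = 0, h′(0) = 18.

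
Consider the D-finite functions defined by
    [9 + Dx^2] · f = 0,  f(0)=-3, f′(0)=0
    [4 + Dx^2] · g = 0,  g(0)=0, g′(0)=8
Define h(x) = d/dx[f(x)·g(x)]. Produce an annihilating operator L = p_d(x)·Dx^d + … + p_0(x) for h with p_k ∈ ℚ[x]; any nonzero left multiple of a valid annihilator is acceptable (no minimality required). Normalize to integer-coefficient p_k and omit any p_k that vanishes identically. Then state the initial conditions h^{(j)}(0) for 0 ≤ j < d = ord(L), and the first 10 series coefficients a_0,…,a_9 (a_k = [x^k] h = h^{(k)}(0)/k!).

L = 25 + 26·Dx^2 + Dx^4  (order 4).
h: a_k = -24, 0, 372, 0, -781, 0, 19531/30, 0, -488281/1680, 0, …
ICs: h(0) = -24, h′(0) = 0, h′′(0) = 744, h′′′(0) = 0.

f: a_k = -3, 0, 27/2, 0, -81/8, 0, 243/80, 0, -2187/4480, 0, …
g: a_k = 0, 8, 0, -16/3, 0, 16/15, 0, -32/315, 0, 16/2835, …
L₀ := L_f ⊗_s L_g (sym. prod.), ord ≤ 4.
h₀' ⇒ L via d/dx closure of L₀.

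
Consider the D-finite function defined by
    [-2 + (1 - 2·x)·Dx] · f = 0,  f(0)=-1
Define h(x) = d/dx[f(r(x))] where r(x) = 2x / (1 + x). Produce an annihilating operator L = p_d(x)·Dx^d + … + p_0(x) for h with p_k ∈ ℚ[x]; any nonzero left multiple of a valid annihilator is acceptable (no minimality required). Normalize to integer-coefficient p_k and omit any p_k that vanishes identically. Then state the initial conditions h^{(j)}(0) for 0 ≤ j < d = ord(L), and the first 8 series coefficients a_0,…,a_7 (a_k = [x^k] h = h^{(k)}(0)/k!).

f: a_k = -1, -2, -4, -8, -16, -32, -64, -128, …
f∘r: x↦r, Dx↦Dx/r' in L_f ⇒ L₀.
h₀' ⇒ L via d/dx closure of L₀.
L = 6 + (-1 + 3·x)·Dx  (order 1).
h: a_k = -4, -24, -108, -432, -1620, -5832, -20412, -69984, …
ICs: h(0) = -4.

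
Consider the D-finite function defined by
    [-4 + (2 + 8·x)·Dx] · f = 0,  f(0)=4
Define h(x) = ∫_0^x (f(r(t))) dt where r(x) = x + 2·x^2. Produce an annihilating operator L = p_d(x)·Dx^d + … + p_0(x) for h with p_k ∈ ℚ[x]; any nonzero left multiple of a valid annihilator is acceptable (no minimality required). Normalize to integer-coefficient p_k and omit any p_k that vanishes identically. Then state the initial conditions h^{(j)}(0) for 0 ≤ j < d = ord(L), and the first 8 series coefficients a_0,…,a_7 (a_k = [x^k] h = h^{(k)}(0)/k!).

f: a_k = 4, 8, -8, 16, -40, 112, -336, 1056, …
f∘r: x↦r, Dx↦Dx/r' in L_f ⇒ L₀.
h=∫h₀ ⇒ L = L₀·Dx.
L = (-2 - 8·x)·Dx + (1 + 4·x + 8·x^2)·Dx^2  (order 2).
h: a_k = 0, 4, 4, 8/3, -4, 24/5, -8/3, -48/7, …
ICs: h(0) = 0, h′(0) = 4.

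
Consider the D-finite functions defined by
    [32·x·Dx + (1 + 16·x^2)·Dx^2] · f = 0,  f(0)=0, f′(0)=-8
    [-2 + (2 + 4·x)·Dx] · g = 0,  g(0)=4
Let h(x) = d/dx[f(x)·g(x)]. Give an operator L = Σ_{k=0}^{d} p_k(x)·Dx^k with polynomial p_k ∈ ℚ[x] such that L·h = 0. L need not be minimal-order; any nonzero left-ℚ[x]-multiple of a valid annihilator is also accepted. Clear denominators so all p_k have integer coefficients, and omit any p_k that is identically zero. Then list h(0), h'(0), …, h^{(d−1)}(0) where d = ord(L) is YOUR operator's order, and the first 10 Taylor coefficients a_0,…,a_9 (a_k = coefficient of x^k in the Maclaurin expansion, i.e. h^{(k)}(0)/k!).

L = (29 + 320·x - 1120·x^2 - 3072·x^3 - 768·x^4) + (38 + 300·x - 576·x^2 - 6656·x^3 - 10752·x^4 - 3072·x^5)·Dx + (3 - 20·x - 84·x^2 - 512·x^3 - 2176·x^4 - 3072·x^5 - 1024·x^6)·Dx^2  (order 2).
h: a_k = -32, -64, 560, 1856/3, -25556/3, -47432/5, 2045306/15, 15110512/105, -60850925/28, -283392841/126, …
ICs: h(0) = -32, h′(0) = -64.

f: a_k = 0, -8, 0, 128/3, 0, -2048/5, 0, 32768/7, 0, -524288/9, …
g: a_k = 4, 4, -2, 2, -5/2, 7/2, -21/4, 33/4, -429/32, 715/32, …
Sym-product of L_f,L_g gives L₀ (≤ ord 2).
Differentiate: ansatz ord ≤ ord L₀ ⇒ L.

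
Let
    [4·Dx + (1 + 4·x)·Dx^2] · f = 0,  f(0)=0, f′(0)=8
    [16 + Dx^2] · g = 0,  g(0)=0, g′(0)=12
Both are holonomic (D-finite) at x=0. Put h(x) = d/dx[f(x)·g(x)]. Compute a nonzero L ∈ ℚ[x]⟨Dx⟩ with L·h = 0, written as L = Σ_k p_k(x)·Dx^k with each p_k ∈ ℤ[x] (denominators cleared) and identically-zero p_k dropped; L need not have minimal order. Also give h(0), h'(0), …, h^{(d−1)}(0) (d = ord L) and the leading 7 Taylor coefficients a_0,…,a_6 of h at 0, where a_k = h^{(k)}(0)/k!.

f: a_k = 0, 8, -16, 128/3, -128, 2048/5, -4096/3, …
g: a_k = 0, 12, 0, -32, 0, 128/5, 0, …
h₀=f·g: eliminate ⇒ L₀, order ≤ 2·2.
Derive L from L₀ (diff closure).
L = (-6400 - 45056·x - 172032·x^2 + 196608·x^3 + 2818048·x^4 + 6291456·x^5 + 4194304·x^6) + (-1536 - 8192·x + 20480·x^2 + 245760·x^3 + 655360·x^4 + 524288·x^5)·Dx + (-448 - 2816·x - 3584·x^2 + 73728·x^3 + 401408·x^4 + 786432·x^5 + 524288·x^6)·Dx^2 + (-96 - 512·x + 1280·x^2 + 15360·x^3 + 40960·x^4 + 32768·x^5)·Dx^3 + (-3 + 448·x^2 + 3840·x^3 + 14080·x^4 + 24576·x^5 + 16384·x^6)·Dx^4  (order 4).
h: a_k = 0, 192, -576, 1024, -5120, 22528, -444416/5, …
ICs: h(0) = 0, h′(0) = 192, h′′(0) = -1152, h′′′(0) = 6144.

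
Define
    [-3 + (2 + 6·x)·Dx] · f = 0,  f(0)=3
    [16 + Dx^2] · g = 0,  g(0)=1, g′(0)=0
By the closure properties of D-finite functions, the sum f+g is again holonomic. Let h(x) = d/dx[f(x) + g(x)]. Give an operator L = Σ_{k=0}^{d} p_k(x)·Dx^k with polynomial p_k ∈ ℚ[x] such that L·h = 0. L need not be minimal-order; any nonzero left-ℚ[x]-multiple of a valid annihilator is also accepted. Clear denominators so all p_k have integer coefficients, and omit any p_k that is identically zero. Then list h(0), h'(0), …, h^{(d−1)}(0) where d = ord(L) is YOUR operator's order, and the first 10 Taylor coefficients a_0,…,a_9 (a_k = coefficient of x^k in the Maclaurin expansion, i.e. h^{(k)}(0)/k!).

L = (-9552 - 18432·x - 27648·x^2) + (-2912 - 21024·x - 55296·x^2 - 55296·x^3)·Dx + (-597 - 1152·x - 1728·x^2)·Dx^2 + (-182 - 1314·x - 3456·x^2 - 3456·x^3)·Dx^3  (order 3).
h: a_k = 9/2, -91/4, 243/16, 451/96, 25515/256, -2328859/7680, 1515591/2048, -2643084989/1290240, 379980315/65536, -6105457502299/371589120, …
ICs: h(0) = 9/2, h′(0) = -91/4, h′′(0) = 243/8.

f: a_k = 3, 9/2, -27/8, 81/16, -1215/128, 5103/256, -45927/1024, 216513/2048, -8444007/32768, 42220035/65536, …
g: a_k = 1, 0, -8, 0, 32/3, 0, -256/45, 0, 512/315, 0, …
Sum ⇒ L₀ = lclm(L_f,L_g) in ℚ(x)⟨Dx⟩.
Derive L from L₀ (diff closure).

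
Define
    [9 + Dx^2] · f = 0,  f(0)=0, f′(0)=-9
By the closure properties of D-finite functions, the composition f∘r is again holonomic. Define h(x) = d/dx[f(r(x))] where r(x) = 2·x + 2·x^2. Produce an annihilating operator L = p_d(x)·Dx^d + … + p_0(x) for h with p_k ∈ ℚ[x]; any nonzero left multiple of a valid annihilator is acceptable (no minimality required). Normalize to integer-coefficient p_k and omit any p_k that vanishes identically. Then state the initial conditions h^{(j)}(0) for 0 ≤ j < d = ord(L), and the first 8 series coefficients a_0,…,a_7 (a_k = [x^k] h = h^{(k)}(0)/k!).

L = (48 + 288·x + 864·x^2 + 1152·x^3 + 576·x^4) + (-6 - 12·x)·Dx + (1 + 4·x + 4·x^2)·Dx^2  (order 2).
h: a_k = -18, -36, 324, 1296, 648, -5184, -62208/5, -31104/5, …
ICs: h(0) = -18, h′(0) = -36.

f: a_k = 0, -9, 0, 27/2, 0, -243/40, 0, 729/560, …
Substitute x→r, Dx→(1/r')Dx; clear ⇒ L₀.
Derive L from L₀ (diff closure).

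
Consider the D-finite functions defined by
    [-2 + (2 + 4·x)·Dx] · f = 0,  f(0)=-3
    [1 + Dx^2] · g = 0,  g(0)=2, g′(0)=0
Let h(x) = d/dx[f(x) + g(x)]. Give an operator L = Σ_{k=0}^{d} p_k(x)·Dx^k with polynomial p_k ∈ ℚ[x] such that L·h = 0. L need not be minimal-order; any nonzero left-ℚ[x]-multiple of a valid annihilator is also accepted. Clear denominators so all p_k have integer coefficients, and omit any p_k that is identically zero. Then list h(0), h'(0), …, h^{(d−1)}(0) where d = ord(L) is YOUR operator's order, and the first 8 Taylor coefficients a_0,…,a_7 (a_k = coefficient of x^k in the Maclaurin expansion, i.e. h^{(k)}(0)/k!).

L = (-4 - x - x^2) + (-1 - 3·x - 3·x^2 - 2·x^3)·Dx + (-4 - x - x^2)·Dx^2 + (-1 - 3·x - 3·x^2 - 2·x^3)·Dx^3  (order 3).
h: a_k = -3, 1, -9/2, 47/6, -105/8, 2833/120, -693/16, 405407/5040, …
ICs: h(0) = -3, h′(0) = 1, h′′(0) = -9.

f: a_k = -3, -3, 3/2, -3/2, 15/8, -21/8, 63/16, -99/16, …
g: a_k = 2, 0, -1, 0, 1/12, 0, -1/360, 0, …
h₀=f+g: left-lcm gives L₀, ord ≤ 3.
h=h₀': d/dx-closure on L₀ ⇒ L.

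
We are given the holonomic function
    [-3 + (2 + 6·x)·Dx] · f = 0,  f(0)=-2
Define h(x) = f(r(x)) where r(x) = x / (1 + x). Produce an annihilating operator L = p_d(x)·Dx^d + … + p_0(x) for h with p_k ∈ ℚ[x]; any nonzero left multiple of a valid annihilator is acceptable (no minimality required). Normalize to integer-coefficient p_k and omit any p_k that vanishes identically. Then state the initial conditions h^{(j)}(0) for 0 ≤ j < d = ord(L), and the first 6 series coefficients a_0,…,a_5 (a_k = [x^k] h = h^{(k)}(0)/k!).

L = -3 + (2 + 10·x + 8·x^2)·Dx  (order 1).
h: a_k = -2, -3, 21/4, -87/8, 1677/64, -9069/128, …
ICs: h(0) = -2.

f: a_k = -2, -3, 9/4, -27/8, 405/64, -1701/128, …
h₀=f(r): pull back L_f along r ⇒ L₀.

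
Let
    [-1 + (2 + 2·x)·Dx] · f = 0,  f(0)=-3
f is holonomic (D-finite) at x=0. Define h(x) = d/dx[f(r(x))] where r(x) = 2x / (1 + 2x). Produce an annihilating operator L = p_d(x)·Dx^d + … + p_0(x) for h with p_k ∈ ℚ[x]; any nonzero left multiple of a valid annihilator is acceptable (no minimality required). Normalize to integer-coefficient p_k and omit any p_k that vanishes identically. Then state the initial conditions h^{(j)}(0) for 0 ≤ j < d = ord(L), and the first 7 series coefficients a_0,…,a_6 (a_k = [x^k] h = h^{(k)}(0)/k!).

L = (-5 - 16·x) + (-1 - 6·x - 8·x^2)·Dx  (order 1).
h: a_k = -3, 15, -117/2, 423/2, -5985/8, 21177/8, -151305/16, …
ICs: h(0) = -3.

f: a_k = -3, -3/2, 3/8, -3/16, 15/128, -21/256, 63/1024, …
Change of var in L_f (x↦r) gives L₀.
h=h₀': d/dx-closure on L₀ ⇒ L.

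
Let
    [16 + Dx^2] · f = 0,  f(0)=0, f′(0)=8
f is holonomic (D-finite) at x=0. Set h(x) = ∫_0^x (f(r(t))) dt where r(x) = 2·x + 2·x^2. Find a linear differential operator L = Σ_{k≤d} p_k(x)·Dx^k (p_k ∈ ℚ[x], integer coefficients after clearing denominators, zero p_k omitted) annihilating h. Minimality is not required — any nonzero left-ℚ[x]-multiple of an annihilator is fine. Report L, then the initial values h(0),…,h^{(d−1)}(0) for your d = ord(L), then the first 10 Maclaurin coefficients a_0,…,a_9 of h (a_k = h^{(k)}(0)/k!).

L = (64 + 384·x + 768·x^2 + 512·x^3)·Dx - 2·Dx^2 + (1 + 2·x)·Dx^3  (order 3).
h: a_k = 0, 0, 8, 16/3, -128/3, -512/5, 256/45, 2560/7, 182272/315, -16384/405, …
ICs: h(0) = 0, h′(0) = 0, h′′(0) = 16.

f: a_k = 0, 8, 0, -64/3, 0, 256/15, 0, -2048/315, 0, 4096/2835, …
Substitute x→r, Dx→(1/r')Dx; clear ⇒ L₀.
h=∫h₀ ⇒ L = L₀·Dx.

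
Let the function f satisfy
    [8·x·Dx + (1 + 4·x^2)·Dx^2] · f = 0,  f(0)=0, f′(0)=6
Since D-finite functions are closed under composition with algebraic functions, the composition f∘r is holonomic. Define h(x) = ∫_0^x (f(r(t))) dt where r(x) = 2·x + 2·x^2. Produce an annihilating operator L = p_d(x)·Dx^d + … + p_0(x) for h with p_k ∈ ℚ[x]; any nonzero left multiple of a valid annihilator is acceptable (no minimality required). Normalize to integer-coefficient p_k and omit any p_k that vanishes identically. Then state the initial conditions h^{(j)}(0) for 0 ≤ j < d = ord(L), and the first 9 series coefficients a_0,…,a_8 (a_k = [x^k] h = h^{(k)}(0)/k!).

f: a_k = 0, 6, 0, -8, 0, 96/5, 0, -384/7, 0, …
L₀ from L_f via x↦r, Dx↦r'^{-1}Dx.
h=∫₀ˣh₀: take L = L₀·Dx.
L = (-2 + 32·x + 128·x^2 + 192·x^3 + 96·x^4)·Dx^2 + (1 + 2·x + 16·x^2 + 64·x^3 + 80·x^4 + 32·x^5)·Dx^3  (order 3).
h: a_k = 0, 0, 6, 4, -16, -192/5, 352/5, 3008/7, -768/7, …
ICs: h(0) = 0, h′(0) = 0, h′′(0) = 12.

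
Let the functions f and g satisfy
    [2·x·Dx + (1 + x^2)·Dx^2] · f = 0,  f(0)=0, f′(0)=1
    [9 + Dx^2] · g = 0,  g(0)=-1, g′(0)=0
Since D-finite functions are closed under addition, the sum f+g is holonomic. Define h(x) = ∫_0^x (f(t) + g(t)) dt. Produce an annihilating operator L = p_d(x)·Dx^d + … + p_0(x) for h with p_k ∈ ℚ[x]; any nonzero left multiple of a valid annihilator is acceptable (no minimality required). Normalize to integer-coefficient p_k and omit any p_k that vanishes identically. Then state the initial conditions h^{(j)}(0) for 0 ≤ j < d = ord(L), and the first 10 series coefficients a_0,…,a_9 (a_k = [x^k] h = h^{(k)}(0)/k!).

L = (-54·x + 540·x^3 + 162·x^5)·Dx^2 + (63 + 279·x^2 + 297·x^4 + 81·x^6)·Dx^3 + (-6·x + 60·x^3 + 18·x^5)·Dx^4 + (7 + 31·x^2 + 33·x^4 + 9·x^6)·Dx^5  (order 5).
h: a_k = 0, -1, 1/2, 3/2, -1/12, -27/40, 1/30, 81/560, -1/56, -81/4480, …
ICs: h(0) = 0, h′(0) = -1, h′′(0) = 1, h′′′(0) = 9, h′′′′(0) = -2.

f: a_k = 0, 1, 0, -1/3, 0, 1/5, 0, -1/7, 0, 1/9, …
g: a_k = -1, 0, 9/2, 0, -27/8, 0, 81/80, 0, -729/4480, 0, …
h₀=f+g: left-lcm gives L₀, ord ≤ 4.
h=∫₀ˣh₀: take L = L₀·Dx.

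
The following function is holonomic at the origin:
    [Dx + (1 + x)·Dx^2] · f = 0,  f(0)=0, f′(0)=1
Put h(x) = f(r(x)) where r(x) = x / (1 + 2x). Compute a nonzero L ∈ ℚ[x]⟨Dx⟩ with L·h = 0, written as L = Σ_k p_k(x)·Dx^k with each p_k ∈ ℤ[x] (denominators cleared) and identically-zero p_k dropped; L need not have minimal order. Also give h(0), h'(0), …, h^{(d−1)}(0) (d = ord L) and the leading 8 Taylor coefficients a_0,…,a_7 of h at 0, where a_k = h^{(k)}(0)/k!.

L = (5 + 12·x)·Dx + (1 + 5·x + 6·x^2)·Dx^2  (order 2).
h: a_k = 0, 1, -5/2, 19/3, -65/4, 211/5, -665/6, 2059/7, …
ICs: h(0) = 0, h′(0) = 1.

f: a_k = 0, 1, -1/2, 1/3, -1/4, 1/5, -1/6, 1/7, …
Substitute x→r, Dx→(1/r')Dx; clear ⇒ L₀.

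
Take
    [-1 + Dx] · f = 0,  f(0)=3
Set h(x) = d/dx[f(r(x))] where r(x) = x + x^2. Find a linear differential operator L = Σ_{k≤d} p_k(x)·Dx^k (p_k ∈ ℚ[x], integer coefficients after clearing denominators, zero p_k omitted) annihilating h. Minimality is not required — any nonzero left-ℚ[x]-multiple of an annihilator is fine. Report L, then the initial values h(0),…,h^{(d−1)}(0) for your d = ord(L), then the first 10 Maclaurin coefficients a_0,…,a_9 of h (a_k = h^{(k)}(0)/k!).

f: a_k = 3, 3, 3/2, 1/2, 1/8, 1/40, 1/240, 1/1680, 1/13440, 1/120960, …
Substitute x→r, Dx→(1/r')Dx; clear ⇒ L₀.
Derive L from L₀ (diff closure).
L = (3 + 4·x + 4·x^2) + (-1 - 2·x)·Dx  (order 1).
h: a_k = 3, 9, 21/2, 25/2, 81/8, 331/40, 1303/240, 1979/560, 5357/2688, 19093/17280, …
ICs: h(0) = 3.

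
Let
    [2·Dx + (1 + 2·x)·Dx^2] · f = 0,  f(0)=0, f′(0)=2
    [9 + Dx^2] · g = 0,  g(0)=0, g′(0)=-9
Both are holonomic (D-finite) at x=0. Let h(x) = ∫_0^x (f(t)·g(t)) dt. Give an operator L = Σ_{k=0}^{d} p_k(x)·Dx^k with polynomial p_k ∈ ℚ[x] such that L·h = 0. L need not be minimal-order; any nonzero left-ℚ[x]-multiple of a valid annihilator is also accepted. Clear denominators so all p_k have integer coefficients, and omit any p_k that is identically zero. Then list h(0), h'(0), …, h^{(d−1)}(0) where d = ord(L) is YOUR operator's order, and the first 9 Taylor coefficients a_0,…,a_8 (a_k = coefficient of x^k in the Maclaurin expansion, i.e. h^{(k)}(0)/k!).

L = (63 + 1053·x + 3969·x^2 + 5832·x^3 + 2916·x^4)·Dx + (63 + 450·x + 972·x^2 + 648·x^3)·Dx^2 + (25 + 270·x + 918·x^2 + 1296·x^3 + 648·x^4)·Dx^3 + (7 + 50·x + 108·x^2 + 72·x^3)·Dx^4 + (2 + 17·x + 53·x^2 + 72·x^3 + 36·x^4)·Dx^5  (order 5).
h: a_k = 0, 0, 0, -6, 9/2, 3/5, 3/2, -135/28, 1083/160, …
ICs: h(0) = 0, h′(0) = 0, h′′(0) = 0, h′′′(0) = -36, h′′′′(0) = 108.

f: a_k = 0, 2, -2, 8/3, -4, 32/5, -32/3, 128/7, -32, …
g: a_k = 0, -9, 0, 27/2, 0, -243/40, 0, 729/560, 0, …
L₀ := L_f ⊗_s L_g (sym. prod.), ord ≤ 4.
h=∫h₀ ⇒ L = L₀·Dx.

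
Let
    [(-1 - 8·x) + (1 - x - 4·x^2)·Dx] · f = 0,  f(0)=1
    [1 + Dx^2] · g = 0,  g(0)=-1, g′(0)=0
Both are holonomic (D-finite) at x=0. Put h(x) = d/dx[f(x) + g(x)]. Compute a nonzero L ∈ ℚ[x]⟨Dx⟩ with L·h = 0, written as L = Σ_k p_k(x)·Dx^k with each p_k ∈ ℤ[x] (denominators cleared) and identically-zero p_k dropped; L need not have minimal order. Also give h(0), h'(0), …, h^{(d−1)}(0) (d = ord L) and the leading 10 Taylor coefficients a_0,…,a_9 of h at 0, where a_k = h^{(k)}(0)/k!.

L = (706 + 4324·x + 19178·x^2 + 15080·x^3 + 30400·x^4 + 1152·x^5 + 1536·x^6) + (-55 - 431·x + 153·x^2 + 1009·x^3 + 3620·x^4 + 5904·x^5 + 448·x^6 + 512·x^7)·Dx + (706 + 4324·x + 19178·x^2 + 15080·x^3 + 30400·x^4 + 1152·x^5 + 1536·x^6)·Dx^2 + (-55 - 431·x + 153·x^2 + 1009·x^3 + 3620·x^4 + 5904·x^5 + 448·x^6 + 512·x^7)·Dx^3  (order 3).
h: a_k = 1, 11, 27, 695/6, 325, 130321/120, 3087, 46972799/5040, 26361, 27538963201/362880, …
ICs: h(0) = 1, h′(0) = 11, h′′(0) = 54.

f: a_k = 1, 1, 5, 9, 29, 65, 181, 441, 1165, 2929, …
g: a_k = -1, 0, 1/2, 0, -1/24, 0, 1/720, 0, -1/40320, 0, …
h₀=f+g: left-lcm gives L₀, ord ≤ 3.
Differentiate: ansatz ord ≤ ord L₀ ⇒ L.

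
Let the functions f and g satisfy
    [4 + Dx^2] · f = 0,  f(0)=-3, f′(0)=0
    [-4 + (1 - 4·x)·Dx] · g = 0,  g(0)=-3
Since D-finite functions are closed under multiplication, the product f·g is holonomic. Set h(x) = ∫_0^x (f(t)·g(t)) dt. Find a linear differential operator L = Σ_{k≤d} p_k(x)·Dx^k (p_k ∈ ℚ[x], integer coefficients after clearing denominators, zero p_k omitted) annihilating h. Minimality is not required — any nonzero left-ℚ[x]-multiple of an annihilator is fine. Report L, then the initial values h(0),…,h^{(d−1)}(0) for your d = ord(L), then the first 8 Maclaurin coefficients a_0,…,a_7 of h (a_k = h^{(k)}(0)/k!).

L = (-4 + 16·x)·Dx + 8·Dx^2 + (-1 + 4·x)·Dx^3  (order 3).
h: a_k = 0, 9, 18, 42, 126, 2022/5, 1348, 23108/5, …
ICs: h(0) = 0, h′(0) = 9, h′′(0) = 36.

f: a_k = -3, 0, 6, 0, -2, 0, 4/15, 0, …
g: a_k = -3, -12, -48, -192, -768, -3072, -12288, -49152, …
Sym-product of L_f,L_g gives L₀ (≤ ord 2).
Integrate: L := L₀·Dx.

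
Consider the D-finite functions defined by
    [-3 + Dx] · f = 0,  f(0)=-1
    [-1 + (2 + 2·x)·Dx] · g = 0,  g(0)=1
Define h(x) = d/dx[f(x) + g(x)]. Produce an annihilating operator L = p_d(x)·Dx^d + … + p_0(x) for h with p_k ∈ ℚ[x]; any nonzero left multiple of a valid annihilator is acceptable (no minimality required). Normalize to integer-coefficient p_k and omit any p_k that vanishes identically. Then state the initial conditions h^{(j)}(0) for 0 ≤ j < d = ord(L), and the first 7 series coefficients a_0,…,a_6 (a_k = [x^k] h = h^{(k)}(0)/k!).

L = (-27 - 18·x) + (-33 - 72·x - 36·x^2)·Dx + (14 + 26·x + 12·x^2)·Dx^2  (order 2).
h: a_k = -5/2, -37/4, -213/16, -437/32, -2557/256, -15867/2560, -29949/10240, …
ICs: h(0) = -5/2, h′(0) = -37/4.

f: a_k = -1, -3, -9/2, -9/2, -27/8, -81/40, -81/80, …
g: a_k = 1, 1/2, -1/8, 1/16, -5/128, 7/256, -21/1024, …
L₀ := lclm(L_f,L_g); ord L₀ ≤ 1+1.
Differentiate: ansatz ord ≤ ord L₀ ⇒ L.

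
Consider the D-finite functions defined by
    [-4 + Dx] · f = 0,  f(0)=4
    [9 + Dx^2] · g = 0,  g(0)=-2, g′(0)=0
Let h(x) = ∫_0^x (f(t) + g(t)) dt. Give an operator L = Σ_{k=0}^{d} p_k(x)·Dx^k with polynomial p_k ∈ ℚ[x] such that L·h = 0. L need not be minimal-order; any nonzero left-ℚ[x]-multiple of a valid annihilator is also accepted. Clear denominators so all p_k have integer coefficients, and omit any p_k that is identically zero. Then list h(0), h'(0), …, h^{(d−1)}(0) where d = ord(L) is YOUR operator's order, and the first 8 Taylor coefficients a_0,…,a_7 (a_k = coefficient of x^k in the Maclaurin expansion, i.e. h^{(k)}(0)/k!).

L = -36·Dx + 9·Dx^2 - 4·Dx^3 + Dx^4  (order 4).
h: a_k = 0, 2, 8, 41/3, 32/3, 431/60, 256/45, 8921/2520, …
ICs: h(0) = 0, h′(0) = 2, h′′(0) = 16, h′′′(0) = 82.

f: a_k = 4, 16, 32, 128/3, 128/3, 512/15, 1024/45, 4096/315, …
g: a_k = -2, 0, 9, 0, -27/4, 0, 81/40, 0, …
Weyl lclm of L_f,L_g ⇒ L₀ (ord ≤ 3).
h=∫h₀ ⇒ L = L₀·Dx.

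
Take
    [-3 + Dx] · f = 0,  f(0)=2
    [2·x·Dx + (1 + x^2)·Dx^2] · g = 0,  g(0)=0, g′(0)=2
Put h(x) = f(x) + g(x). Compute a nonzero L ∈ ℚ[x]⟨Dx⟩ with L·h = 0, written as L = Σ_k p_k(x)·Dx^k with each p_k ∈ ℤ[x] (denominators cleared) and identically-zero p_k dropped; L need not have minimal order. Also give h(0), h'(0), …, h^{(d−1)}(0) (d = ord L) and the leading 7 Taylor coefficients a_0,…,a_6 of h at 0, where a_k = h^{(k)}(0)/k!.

f: a_k = 2, 6, 9, 9, 27/4, 81/20, 81/40, …
g: a_k = 0, 2, 0, -2/3, 0, 2/5, 0, …
L₀ := lclm(L_f,L_g); ord L₀ ≤ 1+2.
L = (6 - 18·x - 18·x^2 - 18·x^3)·Dx + (-11 - 12·x^2 - 9·x^4)·Dx^2 + (3 + 2·x + 6·x^2 + 2·x^3 + 3·x^4)·Dx^3  (order 3).
h: a_k = 2, 8, 9, 25/3, 27/4, 89/20, 81/40, …
ICs: h(0) = 2, h′(0) = 8, h′′(0) = 18.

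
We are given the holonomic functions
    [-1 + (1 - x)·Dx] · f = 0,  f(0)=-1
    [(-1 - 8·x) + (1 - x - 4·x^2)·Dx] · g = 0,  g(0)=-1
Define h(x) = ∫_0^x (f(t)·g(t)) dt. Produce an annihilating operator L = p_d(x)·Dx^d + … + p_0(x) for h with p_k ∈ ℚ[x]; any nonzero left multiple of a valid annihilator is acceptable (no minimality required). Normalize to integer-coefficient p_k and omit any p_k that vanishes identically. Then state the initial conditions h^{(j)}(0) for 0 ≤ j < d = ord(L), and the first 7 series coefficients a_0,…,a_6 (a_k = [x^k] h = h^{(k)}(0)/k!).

L = (-2 - 6·x + 12·x^2)·Dx + (1 - 2·x - 3·x^2 + 4·x^3)·Dx^2  (order 2).
h: a_k = 0, 1, 1, 7/3, 4, 9, 55/3, …
ICs: h(0) = 0, h′(0) = 1.

f: a_k = -1, -1, -1, -1, -1, -1, -1, …
g: a_k = -1, -1, -5, -9, -29, -65, -181, …
h₀=f·g: eliminate ⇒ L₀, order ≤ 1·1.
h=∫h₀ ⇒ L = L₀·Dx.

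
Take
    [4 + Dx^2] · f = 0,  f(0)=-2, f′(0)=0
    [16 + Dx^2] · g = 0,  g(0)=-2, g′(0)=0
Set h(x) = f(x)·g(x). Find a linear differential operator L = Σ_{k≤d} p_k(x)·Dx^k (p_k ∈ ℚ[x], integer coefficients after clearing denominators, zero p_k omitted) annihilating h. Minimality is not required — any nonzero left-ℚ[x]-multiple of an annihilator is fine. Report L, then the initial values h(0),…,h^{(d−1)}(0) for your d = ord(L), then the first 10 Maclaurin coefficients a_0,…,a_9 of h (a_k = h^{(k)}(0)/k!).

L = 144 + 40·Dx^2 + Dx^4  (order 4).
h: a_k = 4, 0, -40, 0, 328/3, 0, -1168/9, 0, 26248/315, 0, …
ICs: h(0) = 4, h′(0) = 0, h′′(0) = -80, h′′′(0) = 0.

f: a_k = -2, 0, 4, 0, -4/3, 0, 8/45, 0, -4/315, 0, …
g: a_k = -2, 0, 16, 0, -64/3, 0, 512/45, 0, -1024/315, 0, …
L₀ := L_f ⊗_s L_g (sym. prod.), ord ≤ 4.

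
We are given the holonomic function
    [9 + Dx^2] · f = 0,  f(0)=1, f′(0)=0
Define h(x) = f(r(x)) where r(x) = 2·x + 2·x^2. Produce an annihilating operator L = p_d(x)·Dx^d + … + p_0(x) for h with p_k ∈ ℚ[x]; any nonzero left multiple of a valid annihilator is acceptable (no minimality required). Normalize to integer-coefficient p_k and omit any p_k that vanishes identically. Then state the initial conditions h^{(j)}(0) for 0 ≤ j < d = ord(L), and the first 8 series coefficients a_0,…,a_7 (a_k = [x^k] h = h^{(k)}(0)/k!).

f: a_k = 1, 0, -9/2, 0, 27/8, 0, -81/80, 0, …
f∘r: x↦r, Dx↦Dx/r' in L_f ⇒ L₀.
L = (36 + 216·x + 432·x^2 + 288·x^3) - 2·Dx + (1 + 2·x)·Dx^2  (order 2).
h: a_k = 1, 0, -18, -36, 36, 216, 1296/5, -864/5, …
ICs: h(0) = 1, h′(0) = 0.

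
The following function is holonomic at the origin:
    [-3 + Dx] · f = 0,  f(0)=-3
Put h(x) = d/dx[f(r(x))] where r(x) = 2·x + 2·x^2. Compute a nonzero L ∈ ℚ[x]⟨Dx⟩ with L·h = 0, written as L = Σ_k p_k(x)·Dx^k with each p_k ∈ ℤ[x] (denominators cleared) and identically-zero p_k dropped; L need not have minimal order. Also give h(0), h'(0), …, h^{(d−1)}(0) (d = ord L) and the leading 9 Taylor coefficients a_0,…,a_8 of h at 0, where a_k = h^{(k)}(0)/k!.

f: a_k = -3, -9, -27/2, -27/2, -81/8, -243/40, -243/80, -729/560, -2187/4480, …
h₀=f(r): pull back L_f along r ⇒ L₀.
h₀' ⇒ L via d/dx closure of L₀.
L = (8 + 24·x + 24·x^2) + (-1 - 2·x)·Dx  (order 1).
h: a_k = -18, -144, -648, -2160, -5832, -67392/5, -137376/5, -1767744/35, -594864/7, …
ICs: h(0) = -18.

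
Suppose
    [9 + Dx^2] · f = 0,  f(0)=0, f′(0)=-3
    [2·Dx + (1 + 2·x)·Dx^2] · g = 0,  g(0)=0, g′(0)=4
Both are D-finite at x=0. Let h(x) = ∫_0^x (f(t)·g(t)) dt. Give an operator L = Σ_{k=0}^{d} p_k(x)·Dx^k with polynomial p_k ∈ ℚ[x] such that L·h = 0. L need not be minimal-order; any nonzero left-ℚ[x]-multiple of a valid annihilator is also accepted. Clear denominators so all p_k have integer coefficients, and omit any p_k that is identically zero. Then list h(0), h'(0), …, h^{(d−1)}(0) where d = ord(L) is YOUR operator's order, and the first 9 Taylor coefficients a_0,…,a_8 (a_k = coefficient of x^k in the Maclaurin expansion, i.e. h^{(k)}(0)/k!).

f: a_k = 0, -3, 0, 9/2, 0, -81/40, 0, 243/560, 0, …
g: a_k = 0, 4, -4, 16/3, -8, 64/5, -64/3, 256/7, -64, …
L₀ := L_f ⊗_s L_g (sym. prod.), ord ≤ 4.
h=∫₀ˣh₀: take L = L₀·Dx.
L = (63 + 1053·x + 3969·x^2 + 5832·x^3 + 2916·x^4)·Dx + (63 + 450·x + 972·x^2 + 648·x^3)·Dx^2 + (25 + 270·x + 918·x^2 + 1296·x^3 + 648·x^4)·Dx^3 + (7 + 50·x + 108·x^2 + 72·x^3)·Dx^4 + (2 + 17·x + 53·x^2 + 72·x^3 + 36·x^4)·Dx^5  (order 5).
h: a_k = 0, 0, 0, -4, 3, 2/5, 1, -45/14, 361/80, …
ICs: h(0) = 0, h′(0) = 0, h′′(0) = 0, h′′′(0) = -24, h′′′′(0) = 72.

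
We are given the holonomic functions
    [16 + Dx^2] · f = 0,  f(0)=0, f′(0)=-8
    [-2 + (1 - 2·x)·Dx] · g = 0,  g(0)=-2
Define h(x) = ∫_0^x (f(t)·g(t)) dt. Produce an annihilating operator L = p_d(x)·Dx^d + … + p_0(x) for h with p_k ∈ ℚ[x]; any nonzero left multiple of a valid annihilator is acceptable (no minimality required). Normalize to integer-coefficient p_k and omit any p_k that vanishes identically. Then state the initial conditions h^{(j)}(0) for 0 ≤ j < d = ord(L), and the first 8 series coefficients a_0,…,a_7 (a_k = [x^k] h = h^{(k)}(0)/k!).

L = (-16 + 32·x)·Dx + 4·Dx^2 + (-1 + 2·x)·Dx^3  (order 3).
h: a_k = 0, 0, 8, 32/3, 16/3, 128/15, 896/45, 512/15, …
ICs: h(0) = 0, h′(0) = 0, h′′(0) = 16.

f: a_k = 0, -8, 0, 64/3, 0, -256/15, 0, 2048/315, …
g: a_k = -2, -4, -8, -16, -32, -64, -128, -256, …
L₀ := L_f ⊗_s L_g (sym. prod.), ord ≤ 2.
h=∫₀ˣh₀: take L = L₀·Dx.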